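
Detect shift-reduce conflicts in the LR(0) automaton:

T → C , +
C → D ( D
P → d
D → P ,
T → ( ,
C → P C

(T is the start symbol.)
No shift-reduce conflicts

A shift-reduce conflict occurs when an LR(0) state has both:
  - a complete (reduce) item [A → α .] (dot at the end), and
  - a shift item [B → β . c γ] (dot before a terminal).

Augment with T' → T and build the canonical LR(0) collection (I0 = CLOSURE({[T' → . T]}), then GOTO on every symbol after a dot until no new states appear). It has 15 states:
  I0: { [C → . D ( D], [C → . P C], [D → . P ,], [P → . d], [T → . ( ,], [T → . C , +], [T' → . T] }  — shift
  I1: { [T → ( . ,] }  — shift
  I2: { [T → C . , +] }  — shift
  I3: { [C → D . ( D] }  — shift
  I4: { [C → . D ( D], [C → . P C], [C → P . C], [D → . P ,], [D → P . ,], [P → . d] }  — shift
  I5: { [T' → T .] }  — accept
  I6: { [P → d .] }  — reduce
  I7: { [D → P , .] }  — reduce
  I8: { [C → P C .] }  — reduce
  I9: { [C → D ( . D], [D → . P ,], [P → . d] }  — shift
  I10: { [C → D ( D .] }  — reduce
  I11: { [D → P . ,] }  — shift
  I12: { [T → C , . +] }  — shift
  I13: { [T → C , + .] }  — reduce
  I14: { [T → ( , .] }  — reduce

No state contains both a complete item and a shift item.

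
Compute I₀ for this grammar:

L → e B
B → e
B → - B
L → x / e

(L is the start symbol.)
First, augment the grammar with L' → L
I₀ = CLOSURE({ [L' → . L] }):
  [L' → . L] has the dot before L: add [L → . e B], [L → . x / e]
No further items can be added.

I₀ = { [L → . e B], [L → . x / e], [L' → . L] }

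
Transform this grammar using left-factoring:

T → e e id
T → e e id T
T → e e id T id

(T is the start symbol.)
Left-factoring transforms A → αβ₁ | αβ₂ into A → αA' and A' → β₁ | β₂
(α is the longest common prefix among the alternatives). Repeat until
no nonterminal has two alternatives with a common prefix.

Round 1: T has alternatives sharing prefix 'e e id'. Introduce T': T → e e id T'
  Add: T' → ε
  Add: T' → T
  Add: T' → T id

Round 2: T' has alternatives sharing prefix 'T'. Introduce T'': T' → T T''
  Add: T'' → ε
  Add: T'' → id

No remaining common prefixes — done.

Resulting grammar:
T → e e id T'
T' → ε
T' → T T''
T'' → ε
T'' → id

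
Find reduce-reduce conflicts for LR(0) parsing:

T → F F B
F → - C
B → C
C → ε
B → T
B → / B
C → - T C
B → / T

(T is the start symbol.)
Yes — I11: [B → / T .] vs [B → T .]

A reduce-reduce conflict occurs when an LR(0) state has two complete items [A → α .] and [B → β .] — both call for a reduction, and with no lookahead the parser cannot choose between them.

Augment with T' → T and build the canonical LR(0) collection (I0 = CLOSURE({[T' → . T]}), then GOTO on every symbol after a dot until no new states appear). It has 16 states:
  I0: { [F → . - C], [T → . F F B], [T' → . T] }  — shift
  I1: { [C → . - T C], [C → .], [F → - . C] }  — shift, reduce
  I2: { [F → . - C], [T → F . F B] }  — shift
  I3: { [T' → T .] }  — accept
  I4: { [B → . / B], [B → . / T], [B → . C], [B → . T], [C → . - T C], [C → .], [F → . - C], [T → . F F B], [T → F F . B] }  — shift, reduce
  I5: { [C → - . T C], [C → . - T C], [C → .], [F → - . C], [F → . - C], [T → . F F B] }  — shift, reduce
  I6: { [B → . / B], [B → . / T], [B → . C], [B → . T], [B → / . B], [B → / . T], [C → . - T C], [C → .], [F → . - C], [T → . F F B] }  — shift, reduce
  I7: { [T → F F B .] }  — reduce
  I8: { [B → C .] }  — reduce
  I9: { [B → T .] }  — reduce
  I10: { [B → / B .] }  — reduce
  I11: { [B → / T .], [B → T .] }  — 2 reduces
  I12: { [F → - C .] }  — reduce
  I13: { [C → - T . C], [C → . - T C], [C → .] }  — shift, reduce
  I14: { [C → - . T C], [F → . - C], [T → . F F B] }  — shift
  I15: { [C → - T C .] }  — reduce

I11 contains complete items [B → / T .], [B → T .] — reduce-reduce conflict.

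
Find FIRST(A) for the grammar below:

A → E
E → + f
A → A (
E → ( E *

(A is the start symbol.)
FIRST sets of the other non-terminals involved (by the same procedure, iterated to a fixed point):
  FIRST(E) = { '(', '+' }

From A → E:
  - E is a non-terminal: add FIRST(E) \ {ε} = { '(', '+' }
    E is not nullable, so stop
From A → A (:
  - A is the symbol being defined: contributes nothing new
    A is not nullable, so stop

Collecting: FIRST(A) = { '(', '+' }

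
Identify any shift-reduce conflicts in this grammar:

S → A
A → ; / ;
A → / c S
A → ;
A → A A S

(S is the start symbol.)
Yes — I2: [A → ; .] vs [A → ; . / ;]; I3: [S → A .] vs [A → . / c S]; I6: [S → A .] vs [A → . / c S]

A shift-reduce conflict occurs when an LR(0) state has both:
  - a complete (reduce) item [A → α .] (dot at the end), and
  - a shift item [B → β . c γ] (dot before a terminal).

Augment with S' → S and build the canonical LR(0) collection (I0 = CLOSURE({[S' → . S]}), then GOTO on every symbol after a dot until no new states appear). It has 12 states:
  I0: { [A → . / c S], [A → . ; / ;], [A → . ;], [A → . A A S], [S → . A], [S' → . S] }  — shift
  I1: { [A → / . c S] }  — shift
  I2: { [A → ; . / ;], [A → ; .] }  — shift, reduce
  I3: { [A → . / c S], [A → . ; / ;], [A → . ;], [A → . A A S], [A → A . A S], [S → A .] }  — shift, reduce
  I4: { [S' → S .] }  — accept
  I5: { [A → . / c S], [A → . ; / ;], [A → . ;], [A → . A A S], [A → A . A S], [A → A A . S], [S → . A] }  — shift
  I6: { [A → . / c S], [A → . ; / ;], [A → . ;], [A → . A A S], [A → A . A S], [A → A A . S], [S → . A], [S → A .] }  — shift, reduce
  I7: { [A → A A S .] }  — reduce
  I8: { [A → ; / . ;] }  — shift
  I9: { [A → ; / ; .] }  — reduce
  I10: { [A → . / c S], [A → . ; / ;], [A → . ;], [A → . A A S], [A → / c . S], [S → . A] }  — shift
  I11: { [A → / c S .] }  — reduce

I2 contains reduce item [A → ; .] and shift item [A → ; . / ;] — shift-reduce conflict.
I3 contains reduce item [S → A .] and shift items [A → . / c S], [A → . ;], [A → . ; / ;] — shift-reduce conflict.
I6 contains reduce item [S → A .] and shift items [A → . / c S], [A → . ;], [A → . ; / ;] — shift-reduce conflict.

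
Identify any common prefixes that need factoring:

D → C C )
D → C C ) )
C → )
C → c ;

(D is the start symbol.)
Yes, D has productions with common prefix 'C C )'

Left-factoring is needed when two productions for the same non-terminal
share a common prefix on the right-hand side.

Productions for D:
  D → C C )
  D → C C ) )
Productions for C:
  C → )
  C → c ;

Found common prefix 'C C )' in productions for D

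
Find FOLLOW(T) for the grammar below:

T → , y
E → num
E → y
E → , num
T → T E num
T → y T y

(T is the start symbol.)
{ $, ',', 'num', 'y' }

T is the start symbol, so $ ∈ FOLLOW(T).
In T → T E num: T is followed by E num, add FIRST(E num) \ {ε} = { ',', 'num', 'y' }
In T → y T y: T is followed by y, add FIRST(y) \ {ε} = { 'y' }

Taking the union: FOLLOW(T) = { $, ',', 'num', 'y' }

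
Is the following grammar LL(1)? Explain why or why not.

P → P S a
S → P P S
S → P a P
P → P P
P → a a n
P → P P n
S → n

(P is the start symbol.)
No. Predict set conflict for P: { 'a' }

A grammar is LL(1) if for each non-terminal N with multiple productions, the predict sets of those productions are pairwise disjoint, where PREDICT(N → α) = (FIRST(α) \ {ε}) ∪ (FOLLOW(N) if α ⇒* ε).

Relevant sets:
  FIRST(P) = { 'a' }

For P:
  PREDICT(P → P S a) = { 'a' }
  PREDICT(P → P P) = { 'a' }
  PREDICT(P → a a n) = { 'a' }
  PREDICT(P → P P n) = { 'a' }
For S:
  PREDICT(S → P P S) = { 'a' }
  PREDICT(S → P a P) = { 'a' }
  PREDICT(S → n) = { 'n' }

Conflict found: Predict set conflict for P: { 'a' }
The grammar is NOT LL(1).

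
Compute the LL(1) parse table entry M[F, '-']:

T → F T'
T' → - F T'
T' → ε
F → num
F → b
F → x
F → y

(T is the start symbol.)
To find M[F, '-'], we find productions for F where '-' is in the predict set (PREDICT(N → α) = (FIRST(α) \ {ε}) ∪ (FOLLOW(N) if α ⇒* ε)).

F → num: PREDICT = { 'num' }
F → b: PREDICT = { 'b' }
F → x: PREDICT = { 'x' }
F → y: PREDICT = { 'y' }

M[F, '-'] is empty (no production applies)

Answer: Empty (error entry)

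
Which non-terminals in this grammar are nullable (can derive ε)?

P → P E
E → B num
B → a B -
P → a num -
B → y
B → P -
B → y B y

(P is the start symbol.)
There are no ε-productions, so no non-terminal can derive ε.
No non-terminals are nullable.

Answer: None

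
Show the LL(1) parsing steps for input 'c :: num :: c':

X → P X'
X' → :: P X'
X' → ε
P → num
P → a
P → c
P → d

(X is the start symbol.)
LL(1) parsing maintains a stack (initially the start symbol over $) and the input. At each step: if the stack top is a terminal, match it against the current input token; if it is a non-terminal N, replace it with the RHS of M[N, lookahead] (the unique production whose predict set contains the lookahead).

Stack is shown with the top on the left.

Stack      Input            Action
----------------------------------
X $        c :: num :: c $  output X → P X'
P X' $     c :: num :: c $  output P → c
c X' $     c :: num :: c $  match 'c'
X' $       :: num :: c $    output X' → :: P X'
:: P X' $  :: num :: c $    match '::'
P X' $     num :: c $       output P → num
num X' $   num :: c $       match 'num'
X' $       :: c $           output X' → :: P X'
:: P X' $  :: c $           match '::'
P X' $     c $              output P → c
c X' $     c $              match 'c'
X' $       $                output X' → ε
$          $                accept

The string is accepted.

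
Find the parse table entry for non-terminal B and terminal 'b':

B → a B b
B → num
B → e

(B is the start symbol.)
Empty (error entry)

To find M[B, 'b'], we find productions for B where 'b' is in the predict set (PREDICT(N → α) = (FIRST(α) \ {ε}) ∪ (FOLLOW(N) if α ⇒* ε)).

B → a B b: PREDICT = { 'a' }
B → num: PREDICT = { 'num' }
B → e: PREDICT = { 'e' }

M[B, 'b'] is empty (no production applies)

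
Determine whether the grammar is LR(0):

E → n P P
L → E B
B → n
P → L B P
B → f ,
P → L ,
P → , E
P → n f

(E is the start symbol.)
Augment with E' → E and build the canonical LR(0) collection (I0 = CLOSURE({[E' → . E]}), then GOTO on every symbol after a dot until no new states appear). It has 18 states:
  I0: { [E → . n P P], [E' → . E] }  — shift
  I1: { [E' → E .] }  — accept
  I2: { [E → . n P P], [E → n . P P], [L → . E B], [P → . , E], [P → . L ,], [P → . L B P], [P → . n f] }  — shift
  I3: { [E → . n P P], [P → , . E] }  — shift
  I4: { [B → . f ,], [B → . n], [L → E . B] }  — shift
  I5: { [B → . f ,], [B → . n], [P → L . ,], [P → L . B P] }  — shift
  I6: { [E → . n P P], [E → n P . P], [L → . E B], [P → . , E], [P → . L ,], [P → . L B P], [P → . n f] }  — shift
  I7: { [E → . n P P], [E → n . P P], [L → . E B], [P → . , E], [P → . L ,], [P → . L B P], [P → . n f], [P → n . f] }  — shift
  I8: { [P → n f .] }  — reduce
  I9: { [E → n P P .] }  — reduce
  I10: { [P → L , .] }  — reduce
  I11: { [E → . n P P], [L → . E B], [P → . , E], [P → . L ,], [P → . L B P], [P → . n f], [P → L B . P] }  — shift
  I12: { [B → f . ,] }  — shift
  I13: { [B → n .] }  — reduce
  I14: { [B → f , .] }  — reduce
  I15: { [P → L B P .] }  — reduce
  I16: { [L → E B .] }  — reduce
  I17: { [P → , E .] }  — reduce

Every state is either a pure shift/goto state or contains exactly one complete item and nothing to shift — no conflicts. The grammar is LR(0).

Answer: Yes, the grammar is LR(0)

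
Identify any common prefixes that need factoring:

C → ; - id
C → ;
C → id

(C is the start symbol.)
Left-factoring is needed when two productions for the same non-terminal
share a common prefix on the right-hand side.

Productions for C:
  C → ; - id
  C → ;
  C → id

Found common prefix ';' in productions for C

Answer: Yes, C has productions with common prefix ';'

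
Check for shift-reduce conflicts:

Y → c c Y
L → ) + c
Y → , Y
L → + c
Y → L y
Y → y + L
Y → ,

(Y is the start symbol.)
Augment with Y' → Y and build the canonical LR(0) collection (I0 = CLOSURE({[Y' → . Y]}), then GOTO on every symbol after a dot until no new states appear). It has 17 states:
  I0: { [L → . ) + c], [L → . + c], [Y → . , Y], [Y → . ,], [Y → . L y], [Y → . c c Y], [Y → . y + L], [Y' → . Y] }  — shift
  I1: { [L → ) . + c] }  — shift
  I2: { [L → + . c] }  — shift
  I3: { [L → . ) + c], [L → . + c], [Y → , . Y], [Y → , .], [Y → . , Y], [Y → . ,], [Y → . L y], [Y → . c c Y], [Y → . y + L] }  — shift, reduce
  I4: { [Y → L . y] }  — shift
  I5: { [Y' → Y .] }  — accept
  I6: { [Y → c . c Y] }  — shift
  I7: { [Y → y . + L] }  — shift
  I8: { [L → . ) + c], [L → . + c], [Y → y + . L] }  — shift
  I9: { [Y → y + L .] }  — reduce
  I10: { [L → . ) + c], [L → . + c], [Y → . , Y], [Y → . ,], [Y → . L y], [Y → . c c Y], [Y → . y + L], [Y → c c . Y] }  — shift
  I11: { [Y → c c Y .] }  — reduce
  I12: { [Y → L y .] }  — reduce
  I13: { [Y → , Y .] }  — reduce
  I14: { [L → + c .] }  — reduce
  I15: { [L → ) + . c] }  — shift
  I16: { [L → ) + c .] }  — reduce

I3 contains reduce item [Y → , .] and shift items [L → . ) + c], [L → . + c], [Y → . ,], [Y → . , Y], [Y → . c c Y], [Y → . y + L] — shift-reduce conflict.

Answer: Yes — I3: [Y → , .] vs [L → . ) + c]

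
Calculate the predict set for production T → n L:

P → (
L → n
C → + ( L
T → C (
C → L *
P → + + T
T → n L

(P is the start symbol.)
PREDICT(T → n L) = (FIRST(RHS) \ {ε}) ∪ (FOLLOW(T) if ε ∈ FIRST(RHS), i.e. RHS ⇒* ε)
FIRST(n L) = { 'n' }
ε ∉ FIRST(n L), so FOLLOW(T) is not added.
PREDICT(T → n L) = { 'n' }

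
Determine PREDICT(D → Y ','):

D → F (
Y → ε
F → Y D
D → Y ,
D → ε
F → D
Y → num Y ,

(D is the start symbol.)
{ ',', 'num' }

PREDICT(D → Y ',') = (FIRST(RHS) \ {ε}) ∪ (FOLLOW(D) if ε ∈ FIRST(RHS), i.e. RHS ⇒* ε)
FIRST(Y) = { 'num', ε }
FIRST(Y ',') = { ',', 'num' }
ε ∉ FIRST(Y ','), so FOLLOW(D) is not added.
PREDICT(D → Y ',') = { ',', 'num' }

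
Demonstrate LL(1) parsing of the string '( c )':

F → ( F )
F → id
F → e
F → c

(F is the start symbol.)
Stack is shown with the top on the left.

Stack    Input    Action
------------------------
F $      ( c ) $  output F → ( F )
( F ) $  ( c ) $  match '('
F ) $    c ) $    output F → c
c ) $    c ) $    match 'c'
) $      ) $      match ')'
$        $        accept

The string is accepted.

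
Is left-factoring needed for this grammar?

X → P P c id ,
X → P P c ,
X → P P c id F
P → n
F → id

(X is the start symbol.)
Left-factoring is needed when two productions for the same non-terminal
share a common prefix on the right-hand side.

Productions for X:
  X → P P c id ,
  X → P P c ,
  X → P P c id F

Found common prefix 'P P c' in productions for X

Answer: Yes, X has productions with common prefix 'P P c'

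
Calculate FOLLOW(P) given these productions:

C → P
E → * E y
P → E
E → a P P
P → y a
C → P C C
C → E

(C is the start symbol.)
In C → P: P is at the end, add FOLLOW(C)
In E → a P P: P is followed by P, add FIRST(P) \ {ε} = { '*', 'a', 'y' }
In E → a P P: P is at the end, add FOLLOW(E)
In C → P C C: P is followed by C C, add FIRST(C C) \ {ε} = { '*', 'a', 'y' }

The FOLLOW sets referred to above (computed the same way, to a fixed point):
  FOLLOW(C) = { $, '*', 'a', 'y' }
  FOLLOW(E) = { $, '*', 'a', 'y' }

Taking the union: FOLLOW(P) = { $, '*', 'a', 'y' }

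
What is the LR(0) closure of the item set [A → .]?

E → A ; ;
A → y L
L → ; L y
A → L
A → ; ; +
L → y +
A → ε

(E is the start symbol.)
{ [A → .] }

Start with: [A → .]
The dot is at the end, so nothing is added.

CLOSURE = { [A → .] }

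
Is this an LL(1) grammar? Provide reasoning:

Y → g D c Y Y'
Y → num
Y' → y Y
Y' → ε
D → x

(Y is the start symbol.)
No. Predict set conflict for Y': { 'y' }

A grammar is LL(1) if for each non-terminal N with multiple productions, the predict sets of those productions are pairwise disjoint, where PREDICT(N → α) = (FIRST(α) \ {ε}) ∪ (FOLLOW(N) if α ⇒* ε).

Relevant sets:
  FOLLOW(Y') = { $, 'y' }

For Y:
  PREDICT(Y → g D c Y Y') = { 'g' }
  PREDICT(Y → num) = { 'num' }
For Y':
  PREDICT(Y' → y Y) = { 'y' }
  PREDICT(Y' → ε) = { $, 'y' }
D has a single production, so nothing to check there.

Conflict found: Predict set conflict for Y': { 'y' }
The grammar is NOT LL(1).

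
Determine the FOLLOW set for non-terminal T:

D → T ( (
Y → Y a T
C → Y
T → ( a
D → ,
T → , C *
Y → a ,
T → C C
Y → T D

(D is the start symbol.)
To compute FOLLOW(T), find every occurrence of T on a right-hand side N → α T β: add FIRST(β) \ {ε}, and if β is empty or nullable also add FOLLOW(N). Iterate to a fixed point.

In D → T ( (: T is followed by '(' '(', add FIRST('(' '(') \ {ε} = { '(' }
In Y → Y a T: T is at the end, add FOLLOW(Y)
In Y → T D: T is followed by D, add FIRST(D) \ {ε} = { '(', ',', 'a' }

The FOLLOW sets referred to above (computed the same way, to a fixed point):
  FOLLOW(Y) = { '(', '*', ',', 'a' }

Taking the union: FOLLOW(T) = { '(', '*', ',', 'a' }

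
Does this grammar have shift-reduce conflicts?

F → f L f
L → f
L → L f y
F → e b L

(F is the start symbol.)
Yes — I6: [F → f L f .] vs [L → L f . y]; I9: [F → e b L .] vs [L → L . f y]

A shift-reduce conflict occurs when an LR(0) state has both:
  - a complete (reduce) item [A → α .] (dot at the end), and
  - a shift item [B → β . c γ] (dot before a terminal).

Augment with F' → F and build the canonical LR(0) collection (I0 = CLOSURE({[F' → . F]}), then GOTO on every symbol after a dot until no new states appear). It has 11 states:
  I0: { [F → . e b L], [F → . f L f], [F' → . F] }  — shift
  I1: { [F' → F .] }  — accept
  I2: { [F → e . b L] }  — shift
  I3: { [F → f . L f], [L → . L f y], [L → . f] }  — shift
  I4: { [F → f L . f], [L → L . f y] }  — shift
  I5: { [L → f .] }  — reduce
  I6: { [F → f L f .], [L → L f . y] }  — shift, reduce
  I7: { [L → L f y .] }  — reduce
  I8: { [F → e b . L], [L → . L f y], [L → . f] }  — shift
  I9: { [F → e b L .], [L → L . f y] }  — shift, reduce
  I10: { [L → L f . y] }  — shift

I6 contains reduce item [F → f L f .] and shift item [L → L f . y] — shift-reduce conflict.
I9 contains reduce item [F → e b L .] and shift item [L → L . f y] — shift-reduce conflict.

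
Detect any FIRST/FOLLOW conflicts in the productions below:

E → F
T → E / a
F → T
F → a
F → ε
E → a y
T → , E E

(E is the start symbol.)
Yes. E → a y with FOLLOW(E) on { 'a' }; F → T with FOLLOW(F) on { ',', '/', 'a' }; F → a with FOLLOW(F) on { 'a' }

Nullable non-terminals: E, F.
FIRST sets used below: FIRST(F) = { ',', '/', 'a', ε }, FIRST(T) = { ',', '/', 'a' }

E: nullable alternative(s) E → F; FOLLOW(E) = { $, ',', '/', 'a' }
  E → F: FIRST \ {ε} = { ',', '/', 'a' } — this is the only nullable alternative, skip
  E → a y: FIRST \ {ε} = { 'a' } — overlaps FOLLOW(E) on { 'a' }: CONFLICT

F: nullable alternative(s) F → ε; FOLLOW(F) = { $, ',', '/', 'a' }
  F → T: FIRST \ {ε} = { ',', '/', 'a' } — overlaps FOLLOW(F) on { ',', '/', 'a' }: CONFLICT
  F → a: FIRST \ {ε} = { 'a' } — overlaps FOLLOW(F) on { 'a' }: CONFLICT
  F → ε: FIRST \ {ε} = { } — this is the only nullable alternative, skip

T has no nullable alternative, so no FIRST/FOLLOW check is needed there.

So the grammar has 3 FIRST/FOLLOW conflicts (marked CONFLICT above).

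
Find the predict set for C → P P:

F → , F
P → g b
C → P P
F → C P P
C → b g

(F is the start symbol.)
{ 'g' }

PREDICT(C → P P) = (FIRST(RHS) \ {ε}) ∪ (FOLLOW(C) if ε ∈ FIRST(RHS), i.e. RHS ⇒* ε)
FIRST(P) = { 'g' }
FIRST(P P) = { 'g' }
ε ∉ FIRST(P P), so FOLLOW(C) is not added.
PREDICT(C → P P) = { 'g' }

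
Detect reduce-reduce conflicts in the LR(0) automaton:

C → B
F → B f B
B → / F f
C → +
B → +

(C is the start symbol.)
Yes — I1: [B → + .] vs [C → + .]

A reduce-reduce conflict occurs when an LR(0) state has two complete items [A → α .] and [B → β .] — both call for a reduction, and with no lookahead the parser cannot choose between them.

Augment with C' → C and build the canonical LR(0) collection (I0 = CLOSURE({[C' → . C]}), then GOTO on every symbol after a dot until no new states appear). It has 11 states:
  I0: { [B → . +], [B → . / F f], [C → . +], [C → . B], [C' → . C] }  — shift
  I1: { [B → + .], [C → + .] }  — 2 reduces
  I2: { [B → . +], [B → . / F f], [B → / . F f], [F → . B f B] }  — shift
  I3: { [C → B .] }  — reduce
  I4: { [C' → C .] }  — accept
  I5: { [B → + .] }  — reduce
  I6: { [F → B . f B] }  — shift
  I7: { [B → / F . f] }  — shift
  I8: { [B → / F f .] }  — reduce
  I9: { [B → . +], [B → . / F f], [F → B f . B] }  — shift
  I10: { [F → B f B .] }  — reduce

I1 contains complete items [B → + .], [C → + .] — reduce-reduce conflict.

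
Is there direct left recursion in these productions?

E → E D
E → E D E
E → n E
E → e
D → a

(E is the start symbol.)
Direct left recursion occurs when N → N α for some non-terminal N (the right-hand side begins with the left-hand side itself).

E → E D: LEFT RECURSIVE (starts with E)
E → E D E: LEFT RECURSIVE (starts with E)
E → n E: starts with n
E → e: starts with e
D → a: starts with a

The grammar has direct left recursion on: E.

Answer: Yes, E is left-recursive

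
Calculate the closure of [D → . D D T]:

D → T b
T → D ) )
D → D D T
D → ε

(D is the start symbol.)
To compute CLOSURE, for each item [A → α.Bβ] where B is a non-terminal, add [B → .γ] for all productions B → γ; repeat for the newly added items until nothing changes.

Start with: [D → . D D T]
  [D → . D D T] has the dot before D: add [D → . T b], [D → .]
  [D → . T b] has the dot before T: add [T → . D ) )]
No further items can be added.

CLOSURE = { [D → . D D T], [D → . T b], [D → .], [T → . D ) )] }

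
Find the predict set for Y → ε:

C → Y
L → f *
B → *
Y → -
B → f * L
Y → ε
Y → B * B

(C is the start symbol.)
PREDICT(Y → ε) = (FIRST(RHS) \ {ε}) ∪ (FOLLOW(Y) if ε ∈ FIRST(RHS), i.e. RHS ⇒* ε)
The right-hand side is ε (FIRST(ε) = { ε }), so the predict set is FOLLOW(Y) = { $ }
PREDICT(Y → ε) = { $ }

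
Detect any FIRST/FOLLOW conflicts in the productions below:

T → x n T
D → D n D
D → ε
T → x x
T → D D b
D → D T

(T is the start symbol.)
Nullable non-terminals: D.
FIRST sets used below: FIRST(D) = { 'b', 'n', 'x', ε }, FIRST(T) = { 'b', 'n', 'x' }

D: nullable alternative(s) D → ε; FOLLOW(D) = { 'b', 'n', 'x' }
  D → D n D: FIRST \ {ε} = { 'b', 'n', 'x' } — overlaps FOLLOW(D) on { 'b', 'n', 'x' }: CONFLICT
  D → ε: FIRST \ {ε} = { } — this is the only nullable alternative, skip
  D → D T: FIRST \ {ε} = { 'b', 'n', 'x' } — overlaps FOLLOW(D) on { 'b', 'n', 'x' }: CONFLICT

T has no nullable alternative, so no FIRST/FOLLOW check is needed there.

So the grammar has 2 FIRST/FOLLOW conflicts (marked CONFLICT above).

Answer: Yes. D → D n D with FOLLOW(D) on { 'b', 'n', 'x' }; D → D T with FOLLOW(D) on { 'b', 'n', 'x' }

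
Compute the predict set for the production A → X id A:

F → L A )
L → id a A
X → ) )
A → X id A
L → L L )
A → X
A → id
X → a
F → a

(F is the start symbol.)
PREDICT(A → X id A) = (FIRST(RHS) \ {ε}) ∪ (FOLLOW(A) if ε ∈ FIRST(RHS), i.e. RHS ⇒* ε)
FIRST(X) = { ')', 'a' }
FIRST(X id A) = { ')', 'a' }
ε ∉ FIRST(X id A), so FOLLOW(A) is not added.
PREDICT(A → X id A) = { ')', 'a' }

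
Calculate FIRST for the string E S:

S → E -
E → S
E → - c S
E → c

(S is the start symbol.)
FIRST sets of the non-terminals involved (from the grammar, by fixed-point iteration):
  FIRST(E) = { '-', 'c' }

To compute FIRST(E S), process the symbols left to right:
Symbol E is a non-terminal. Add FIRST(E) \ {ε} = { '-', 'c' }
E is not nullable (ε ∉ FIRST(E)), so stop here.
FIRST(E S) = { '-', 'c' }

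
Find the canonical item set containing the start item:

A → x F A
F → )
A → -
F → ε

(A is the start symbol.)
First, augment the grammar with A' → A
I₀ = CLOSURE({ [A' → . A] }):
  [A' → . A] has the dot before A: add [A → . x F A], [A → . -]
No further items can be added.

I₀ = { [A → . -], [A → . x F A], [A' → . A] }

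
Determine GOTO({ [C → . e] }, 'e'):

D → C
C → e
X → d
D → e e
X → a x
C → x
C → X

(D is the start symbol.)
GOTO(I, 'e') = CLOSURE({ [A → αX.β] : [A → α.Xβ] ∈ I, X = 'e' })

Items with dot before 'e', with the dot advanced:
  [C → . e] → [C → e .]
Closure adds nothing (no advanced item has the dot before a non-terminal).

GOTO = { [C → e .] }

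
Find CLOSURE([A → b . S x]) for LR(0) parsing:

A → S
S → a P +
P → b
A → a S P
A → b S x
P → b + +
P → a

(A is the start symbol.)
{ [A → b . S x], [S → . a P +] }

To compute CLOSURE, for each item [A → α.Bβ] where B is a non-terminal, add [B → .γ] for all productions B → γ; repeat for the newly added items until nothing changes.

Start with: [A → b . S x]
  [A → b . S x] has the dot before S: add [S → . a P +]
No further items can be added.

CLOSURE = { [A → b . S x], [S → . a P +] }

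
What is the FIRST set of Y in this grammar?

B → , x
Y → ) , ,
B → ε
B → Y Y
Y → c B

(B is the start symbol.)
To compute FIRST(Y), examine every production with Y on the left-hand side, reading each right-hand side left to right until a non-nullable symbol is reached.

From Y → ) , ,:
  - ')' is a terminal: add ')' and stop
From Y → c B:
  - c is a terminal: add 'c' and stop

Collecting: FIRST(Y) = { ')', 'c' }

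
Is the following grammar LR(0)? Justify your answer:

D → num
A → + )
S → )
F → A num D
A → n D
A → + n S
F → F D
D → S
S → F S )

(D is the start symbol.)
No. Shift-reduce conflict between [D → S .] and [S → F S . )]

Augment with D' → D and build the canonical LR(0) collection (I0 = CLOSURE({[D' → . D]}), then GOTO on every symbol after a dot until no new states appear). It has 18 states:
  I0: { [A → . + )], [A → . + n S], [A → . n D], [D → . S], [D → . num], [D' → . D], [F → . A num D], [F → . F D], [S → . )], [S → . F S )] }  — shift
  I1: { [S → ) .] }  — reduce
  I2: { [A → + . )], [A → + . n S] }  — shift
  I3: { [F → A . num D] }  — shift
  I4: { [D' → D .] }  — accept
  I5: { [A → . + )], [A → . + n S], [A → . n D], [D → . S], [D → . num], [F → . A num D], [F → . F D], [F → F . D], [S → . )], [S → . F S )], [S → F . S )] }  — shift
  I6: { [D → S .] }  — reduce
  I7: { [A → . + )], [A → . + n S], [A → . n D], [A → n . D], [D → . S], [D → . num], [F → . A num D], [F → . F D], [S → . )], [S → . F S )] }  — shift
  I8: { [D → num .] }  — reduce
  I9: { [A → n D .] }  — reduce
  I10: { [F → F D .] }  — reduce
  I11: { [D → S .], [S → F S . )] }  — shift, reduce
  I12: { [S → F S ) .] }  — reduce
  I13: { [A → . + )], [A → . + n S], [A → . n D], [D → . S], [D → . num], [F → . A num D], [F → . F D], [F → A num . D], [S → . )], [S → . F S )] }  — shift
  I14: { [F → A num D .] }  — reduce
  I15: { [A → + ) .] }  — reduce
  I16: { [A → + n . S], [A → . + )], [A → . + n S], [A → . n D], [F → . A num D], [F → . F D], [S → . )], [S → . F S )] }  — shift
  I17: { [A → + n S .] }  — reduce

Conflict in state I11:
  Shift-reduce conflict between [D → S .] and [S → F S . )]
So the grammar is NOT LR(0).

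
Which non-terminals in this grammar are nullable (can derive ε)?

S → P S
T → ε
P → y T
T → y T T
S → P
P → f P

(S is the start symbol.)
A non-terminal is nullable if it can derive ε (the empty string): either it has an ε-production, or it has a production whose right-hand side consists entirely of nullable non-terminals.

ε-productions: T → ε
So T is immediately nullable.
No further non-terminal can be added: every production for the remaining non-terminals contains a terminal or a non-nullable non-terminal.
Nullable = { 'T' }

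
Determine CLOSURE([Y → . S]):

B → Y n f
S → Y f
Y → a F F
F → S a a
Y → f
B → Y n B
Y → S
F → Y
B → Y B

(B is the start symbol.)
To compute CLOSURE, for each item [A → α.Bβ] where B is a non-terminal, add [B → .γ] for all productions B → γ; repeat for the newly added items until nothing changes.

Start with: [Y → . S]
  [Y → . S] has the dot before S: add [S → . Y f]
  [S → . Y f] has the dot before Y: add [Y → . a F F], [Y → . f]
No further items can be added.

CLOSURE = { [S → . Y f], [Y → . S], [Y → . a F F], [Y → . f] }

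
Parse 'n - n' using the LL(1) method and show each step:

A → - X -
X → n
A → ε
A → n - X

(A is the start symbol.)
LL(1) parsing maintains a stack (initially the start symbol over $) and the input. At each step: if the stack top is a terminal, match it against the current input token; if it is a non-terminal N, replace it with the RHS of M[N, lookahead] (the unique production whose predict set contains the lookahead).

Stack is shown with the top on the left.

Stack    Input    Action
------------------------
A $      n - n $  output A → n - X
n - X $  n - n $  match 'n'
- X $    - n $    match '-'
X $      n $      output X → n
n $      n $      match 'n'
$        $        accept

The string is accepted.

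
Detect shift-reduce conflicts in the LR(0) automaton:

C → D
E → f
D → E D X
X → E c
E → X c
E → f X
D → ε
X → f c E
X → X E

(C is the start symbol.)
A shift-reduce conflict occurs when an LR(0) state has both:
  - a complete (reduce) item [A → α .] (dot at the end), and
  - a shift item [B → β . c γ] (dot before a terminal).

Augment with C' → C and build the canonical LR(0) collection (I0 = CLOSURE({[C' → . C]}), then GOTO on every symbol after a dot until no new states appear). It has 15 states:
  I0: { [C → . D], [C' → . C], [D → . E D X], [D → .], [E → . X c], [E → . f X], [E → . f], [X → . E c], [X → . X E], [X → . f c E] }  — shift, reduce
  I1: { [C' → C .] }  — accept
  I2: { [C → D .] }  — reduce
  I3: { [D → . E D X], [D → .], [D → E . D X], [E → . X c], [E → . f X], [E → . f], [X → . E c], [X → . X E], [X → . f c E], [X → E . c] }  — shift, reduce
  I4: { [E → . X c], [E → . f X], [E → . f], [E → X . c], [X → . E c], [X → . X E], [X → . f c E], [X → X . E] }  — shift
  I5: { [E → . X c], [E → . f X], [E → . f], [E → f . X], [E → f .], [X → . E c], [X → . X E], [X → . f c E], [X → f . c E] }  — shift, reduce
  I6: { [X → E . c] }  — shift
  I7: { [E → . X c], [E → . f X], [E → . f], [E → X . c], [E → f X .], [X → . E c], [X → . X E], [X → . f c E], [X → X . E] }  — shift, reduce
  I8: { [E → . X c], [E → . f X], [E → . f], [X → . E c], [X → . X E], [X → . f c E], [X → f c . E] }  — shift
  I9: { [X → E . c], [X → f c E .] }  — shift, reduce
  I10: { [X → E c .] }  — reduce
  I11: { [X → E . c], [X → X E .] }  — shift, reduce
  I12: { [E → X c .] }  — reduce
  I13: { [D → E D . X], [E → . X c], [E → . f X], [E → . f], [X → . E c], [X → . X E], [X → . f c E] }  — shift
  I14: { [D → E D X .], [E → . X c], [E → . f X], [E → . f], [E → X . c], [X → . E c], [X → . X E], [X → . f c E], [X → X . E] }  — shift, reduce

I0 contains reduce item [D → .] and shift items [E → . f], [E → . f X], [X → . f c E] — shift-reduce conflict.
I3 contains reduce item [D → .] and shift items [E → . f], [E → . f X], [X → E . c], [X → . f c E] — shift-reduce conflict.
I5 contains reduce item [E → f .] and shift items [E → . f], [E → . f X], [X → . f c E], [X → f . c E] — shift-reduce conflict.
I7 contains reduce item [E → f X .] and shift items [E → X . c], [E → . f], [E → . f X], [X → . f c E] — shift-reduce conflict.
I9 contains reduce item [X → f c E .] and shift item [X → E . c] — shift-reduce conflict.
I11 contains reduce item [X → X E .] and shift item [X → E . c] — shift-reduce conflict.
I14 contains reduce item [D → E D X .] and shift items [E → X . c], [E → . f], [E → . f X], [X → . f c E] — shift-reduce conflict.

Answer: Yes — I0: [D → .] vs [E → . f]; I3: [D → .] vs [E → . f]; I5: [E → f .] vs [E → . f]; I7: [E → f X .] vs [E → X . c]; I9: [X → f c E .] vs [X → E . c]; I11: [X → X E .] vs [X → E . c]; I14: [D → E D X .] vs [E → X . c]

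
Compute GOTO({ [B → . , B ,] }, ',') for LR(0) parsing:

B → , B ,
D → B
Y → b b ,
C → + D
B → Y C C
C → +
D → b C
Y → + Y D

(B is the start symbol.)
GOTO(I, ',') = CLOSURE({ [A → αX.β] : [A → α.Xβ] ∈ I, X = ',' })

Items with dot before ',', with the dot advanced:
  [B → . , B ,] → [B → , . B ,]
Closure of the advanced items:
  [B → , . B ,] has the dot before B: add [B → . , B ,], [B → . Y C C]
  [B → . Y C C] has the dot before Y: add [Y → . b b ,], [Y → . + Y D]

GOTO = { [B → , . B ,], [B → . , B ,], [B → . Y C C], [Y → . + Y D], [Y → . b b ,] }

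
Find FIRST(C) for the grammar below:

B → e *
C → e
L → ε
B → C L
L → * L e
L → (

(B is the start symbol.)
From C → e:
  - e is a terminal: add 'e' and stop

Collecting: FIRST(C) = { 'e' }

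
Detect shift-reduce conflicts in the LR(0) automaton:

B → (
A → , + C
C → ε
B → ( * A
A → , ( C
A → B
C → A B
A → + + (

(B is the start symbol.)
Yes — I1: [B → ( .] vs [B → ( . * A]; I8: [C → .] vs [A → . + + (]; I9: [C → .] vs [A → . + + (]

A shift-reduce conflict occurs when an LR(0) state has both:
  - a complete (reduce) item [A → α .] (dot at the end), and
  - a shift item [B → β . c γ] (dot before a terminal).

Augment with B' → B and build the canonical LR(0) collection (I0 = CLOSURE({[B' → . B]}), then GOTO on every symbol after a dot until no new states appear). It has 16 states:
  I0: { [B → . ( * A], [B → . (], [B' → . B] }  — shift
  I1: { [B → ( . * A], [B → ( .] }  — shift, reduce
  I2: { [B' → B .] }  — accept
  I3: { [A → . + + (], [A → . , ( C], [A → . , + C], [A → . B], [B → ( * . A], [B → . ( * A], [B → . (] }  — shift
  I4: { [A → + . + (] }  — shift
  I5: { [A → , . ( C], [A → , . + C] }  — shift
  I6: { [B → ( * A .] }  — reduce
  I7: { [A → B .] }  — reduce
  I8: { [A → , ( . C], [A → . + + (], [A → . , ( C], [A → . , + C], [A → . B], [B → . ( * A], [B → . (], [C → . A B], [C → .] }  — shift, reduce
  I9: { [A → , + . C], [A → . + + (], [A → . , ( C], [A → . , + C], [A → . B], [B → . ( * A], [B → . (], [C → . A B], [C → .] }  — shift, reduce
  I10: { [B → . ( * A], [B → . (], [C → A . B] }  — shift
  I11: { [A → , + C .] }  — reduce
  I12: { [C → A B .] }  — reduce
  I13: { [A → , ( C .] }  — reduce
  I14: { [A → + + . (] }  — shift
  I15: { [A → + + ( .] }  — reduce

I1 contains reduce item [B → ( .] and shift item [B → ( . * A] — shift-reduce conflict.
I8 contains reduce item [C → .] and shift items [A → . + + (], [A → . , ( C], [A → . , + C], [B → . (], [B → . ( * A] — shift-reduce conflict.
I9 contains reduce item [C → .] and shift items [A → . + + (], [A → . , ( C], [A → . , + C], [B → . (], [B → . ( * A] — shift-reduce conflict.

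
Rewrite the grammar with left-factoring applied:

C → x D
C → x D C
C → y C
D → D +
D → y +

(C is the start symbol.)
Left-factoring transforms A → αβ₁ | αβ₂ into A → αA' and A' → β₁ | β₂
(α is the longest common prefix among the alternatives). Repeat until
no nonterminal has two alternatives with a common prefix.

Round 1: C has alternatives sharing prefix 'x D'. Introduce C': C → x D C'
  Add: C' → ε
  Add: C' → C

No remaining common prefixes — done.

Resulting grammar:
C → x D C'
C' → ε
C' → C
C → y C
D → D +
D → y +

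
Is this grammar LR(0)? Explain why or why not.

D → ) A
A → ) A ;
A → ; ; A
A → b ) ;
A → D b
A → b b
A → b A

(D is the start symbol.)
No. Shift-reduce conflict between [A → b b .] and [A → . ) A ;]

A grammar is LR(0) if no state in the canonical LR(0) collection has:
  - both a shift item (dot before a terminal) and a complete item (shift-reduce conflict), or
  - two or more complete items (reduce-reduce conflict; the accept item [D' → D .] counts as a complete item here).

Augment with D' → D and build the canonical LR(0) collection (I0 = CLOSURE({[D' → . D]}), then GOTO on every symbol after a dot until no new states appear). It has 17 states:
  I0: { [D → . ) A], [D' → . D] }  — shift
  I1: { [A → . ) A ;], [A → . ; ; A], [A → . D b], [A → . b ) ;], [A → . b A], [A → . b b], [D → ) . A], [D → . ) A] }  — shift
  I2: { [D' → D .] }  — accept
  I3: { [A → ) . A ;], [A → . ) A ;], [A → . ; ; A], [A → . D b], [A → . b ) ;], [A → . b A], [A → . b b], [D → ) . A], [D → . ) A] }  — shift
  I4: { [A → ; . ; A] }  — shift
  I5: { [D → ) A .] }  — reduce
  I6: { [A → D . b] }  — shift
  I7: { [A → . ) A ;], [A → . ; ; A], [A → . D b], [A → . b ) ;], [A → . b A], [A → . b b], [A → b . ) ;], [A → b . A], [A → b . b], [D → . ) A] }  — shift
  I8: { [A → ) . A ;], [A → . ) A ;], [A → . ; ; A], [A → . D b], [A → . b ) ;], [A → . b A], [A → . b b], [A → b ) . ;], [D → ) . A], [D → . ) A] }  — shift
  I9: { [A → b A .] }  — reduce
  I10: { [A → . ) A ;], [A → . ; ; A], [A → . D b], [A → . b ) ;], [A → . b A], [A → . b b], [A → b . ) ;], [A → b . A], [A → b . b], [A → b b .], [D → . ) A] }  — shift, reduce
  I11: { [A → ; . ; A], [A → b ) ; .] }  — shift, reduce
  I12: { [A → ) A . ;], [D → ) A .] }  — shift, reduce
  I13: { [A → ) A ; .] }  — reduce
  I14: { [A → . ) A ;], [A → . ; ; A], [A → . D b], [A → . b ) ;], [A → . b A], [A → . b b], [A → ; ; . A], [D → . ) A] }  — shift
  I15: { [A → ; ; A .] }  — reduce
  I16: { [A → D b .] }  — reduce

Conflict in state I10:
  Shift-reduce conflict between [A → b b .] and [A → . ) A ;]
So the grammar is NOT LR(0).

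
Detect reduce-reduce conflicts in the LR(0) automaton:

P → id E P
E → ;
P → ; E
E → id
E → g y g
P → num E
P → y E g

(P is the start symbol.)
A reduce-reduce conflict occurs when an LR(0) state has two complete items [A → α .] and [B → β .] — both call for a reduction, and with no lookahead the parser cannot choose between them.

Augment with P' → P and build the canonical LR(0) collection (I0 = CLOSURE({[P' → . P]}), then GOTO on every symbol after a dot until no new states appear). It has 17 states:
  I0: { [P → . ; E], [P → . id E P], [P → . num E], [P → . y E g], [P' → . P] }  — shift
  I1: { [E → . ;], [E → . g y g], [E → . id], [P → ; . E] }  — shift
  I2: { [P' → P .] }  — accept
  I3: { [E → . ;], [E → . g y g], [E → . id], [P → id . E P] }  — shift
  I4: { [E → . ;], [E → . g y g], [E → . id], [P → num . E] }  — shift
  I5: { [E → . ;], [E → . g y g], [E → . id], [P → y . E g] }  — shift
  I6: { [E → ; .] }  — reduce
  I7: { [P → y E . g] }  — shift
  I8: { [E → g . y g] }  — shift
  I9: { [E → id .] }  — reduce
  I10: { [E → g y . g] }  — shift
  I11: { [E → g y g .] }  — reduce
  I12: { [P → y E g .] }  — reduce
  I13: { [P → num E .] }  — reduce
  I14: { [P → . ; E], [P → . id E P], [P → . num E], [P → . y E g], [P → id E . P] }  — shift
  I15: { [P → id E P .] }  — reduce
  I16: { [P → ; E .] }  — reduce

No state contains more than one complete item.

Answer: No reduce-reduce conflicts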